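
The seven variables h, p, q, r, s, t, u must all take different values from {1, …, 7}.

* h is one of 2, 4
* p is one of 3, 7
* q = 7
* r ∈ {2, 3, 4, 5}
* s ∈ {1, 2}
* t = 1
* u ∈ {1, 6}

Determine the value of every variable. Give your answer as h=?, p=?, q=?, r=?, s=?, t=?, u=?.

h=4, p=3, q=7, r=5, s=2, t=1, u=6

q has just one choice, so q = 7. Strike 7 from p.
t's domain is down to {1}, so t = 1. Eliminate 1 elsewhere: s, u.
That leaves u = 6.
p's domain is down to {3}, so p = 3. Remove 3 from r.
s's domain is down to {2}, so s = 2. Eliminate 2 elsewhere: h, r.
h has just one choice, so h = 4. So r can't be 4.
That leaves r = 5.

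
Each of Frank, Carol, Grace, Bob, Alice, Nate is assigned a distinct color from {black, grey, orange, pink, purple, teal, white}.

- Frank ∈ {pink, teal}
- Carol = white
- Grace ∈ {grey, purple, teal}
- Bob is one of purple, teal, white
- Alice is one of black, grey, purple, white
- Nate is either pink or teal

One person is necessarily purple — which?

Carol has just one choice, so Carol = white. So Bob, Alice can't be white.
The 5 still-open variables draw from only 5 values {black, grey, pink, purple, teal}, so each is used; only Alice can be black, hence Alice = black.
The 4 still-open variables draw from only 4 values {grey, pink, purple, teal}, so each is used; only Grace can be grey, hence Grace = grey.
The 3 still-open variables together cover exactly {pink, purple, teal} — 3 values for 3 variables — and purple appears only in Bob's list, so Bob = purple.

Bob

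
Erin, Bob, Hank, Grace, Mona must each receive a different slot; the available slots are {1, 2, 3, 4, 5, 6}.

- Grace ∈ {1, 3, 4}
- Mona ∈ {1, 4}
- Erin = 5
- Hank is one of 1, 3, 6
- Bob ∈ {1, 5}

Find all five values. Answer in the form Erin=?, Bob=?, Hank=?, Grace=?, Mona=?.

Erin=5, Bob=1, Hank=6, Grace=3, Mona=4

Erin must be 5 (only option left). Strike 5 from Bob.
Bob's domain is down to {1}, so Bob = 1. So Hank, Grace, Mona can't be 1.
Mona has just one choice, so Mona = 4. Remove 4 from Grace.
Grace's domain is down to {3}, so Grace = 3. Eliminate 3 elsewhere: Hank.
Hank has just one choice, so Hank = 6.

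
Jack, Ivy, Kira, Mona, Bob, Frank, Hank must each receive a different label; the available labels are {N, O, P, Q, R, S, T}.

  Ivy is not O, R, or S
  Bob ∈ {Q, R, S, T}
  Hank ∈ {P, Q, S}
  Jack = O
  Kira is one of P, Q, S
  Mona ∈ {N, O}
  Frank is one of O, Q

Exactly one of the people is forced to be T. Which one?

Ivy

Jack has just one choice, so Jack = O. Eliminate O elsewhere: Mona, Frank.
That leaves Mona = N. Eliminate N elsewhere: Ivy.
Frank must be Q (only option left). Strike Q from Ivy, Kira, Bob, Hank.
Among the 4 still-open variables, R fits only Bob (and all 4 values in {P, R, S, T} must be used), so Bob = R.
The 3 still-open variables together cover exactly {P, S, T} — 3 values for 3 variables — and T appears only in Ivy's list, so Ivy = T.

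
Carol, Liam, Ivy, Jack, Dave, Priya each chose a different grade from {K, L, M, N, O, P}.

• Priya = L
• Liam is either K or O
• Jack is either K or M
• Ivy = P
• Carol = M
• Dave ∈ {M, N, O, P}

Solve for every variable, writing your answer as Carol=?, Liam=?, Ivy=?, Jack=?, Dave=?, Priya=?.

Carol=M, Liam=O, Ivy=P, Jack=K, Dave=N, Priya=L

Carol's domain is down to {M}, so Carol = M. Strike M from Jack, Dave.
Ivy has just one choice, so Ivy = P. Eliminate P elsewhere: Dave.
Jack must be K (only option left). So Liam can't be K.
That leaves Priya = L.
Liam's domain is down to {O}, so Liam = O. Strike O from Dave.
Dave must be N (only option left).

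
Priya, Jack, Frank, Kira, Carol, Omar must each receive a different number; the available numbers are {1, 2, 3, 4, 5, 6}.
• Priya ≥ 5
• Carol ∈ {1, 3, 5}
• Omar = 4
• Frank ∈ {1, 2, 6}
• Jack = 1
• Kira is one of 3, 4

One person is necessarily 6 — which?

Priya

Jack must be 1 (only option left). Eliminate 1 elsewhere: Frank, Carol.
That leaves Omar = 4. So Kira can't be 4.
That leaves Kira = 3. Remove 3 from Carol.
Carol's domain is down to {5}, so Carol = 5. Strike 5 from Priya.
So 6 goes to Priya.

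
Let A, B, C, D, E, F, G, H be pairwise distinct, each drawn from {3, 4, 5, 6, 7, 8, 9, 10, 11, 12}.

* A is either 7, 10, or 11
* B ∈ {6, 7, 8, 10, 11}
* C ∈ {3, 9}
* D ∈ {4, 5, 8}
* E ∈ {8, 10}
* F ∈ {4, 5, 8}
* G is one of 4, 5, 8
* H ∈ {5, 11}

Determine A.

7

D, F, G between them cover only {4, 5, 8} — a naked triple. Remove those values from B, E, H.
E has just one choice, so E = 10. Eliminate 10 elsewhere: A, B.
H has just one choice, so H = 11. Remove 11 from A, B.
So A = 7.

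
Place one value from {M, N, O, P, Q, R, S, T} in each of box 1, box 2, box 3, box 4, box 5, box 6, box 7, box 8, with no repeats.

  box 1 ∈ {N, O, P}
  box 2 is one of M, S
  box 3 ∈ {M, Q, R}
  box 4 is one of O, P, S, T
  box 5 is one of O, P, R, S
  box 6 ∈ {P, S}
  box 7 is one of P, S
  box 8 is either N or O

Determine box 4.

The 8 variables draw from only 8 values {M, N, O, P, Q, R, S, T}, so each is used; only box 3 can be Q, hence box 3 = Q.
The 7 still-open variables draw from only 7 values {M, N, O, P, R, S, T}, so each is used; only box 2 can be M, hence box 2 = M.
The 6 still-open variables draw from only 6 values {N, O, P, R, S, T}, so each is used; only box 5 can be R, hence box 5 = R.
The 5 still-open variables together cover exactly {N, O, P, S, T} — 5 values for 5 variables — and T appears only in box 4's list, so box 4 = T.

T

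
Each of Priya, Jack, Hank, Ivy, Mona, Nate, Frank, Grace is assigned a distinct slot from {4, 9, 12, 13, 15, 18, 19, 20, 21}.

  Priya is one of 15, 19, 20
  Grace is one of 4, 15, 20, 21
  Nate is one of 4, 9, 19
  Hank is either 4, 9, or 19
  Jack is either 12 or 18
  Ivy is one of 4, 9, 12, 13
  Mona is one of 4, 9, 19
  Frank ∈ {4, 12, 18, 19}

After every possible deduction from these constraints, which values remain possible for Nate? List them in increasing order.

4, 9, 19

Hank, Mona, Nate share exactly the 3 values {4, 9, 19}; by pigeonhole those values go to them, so strike 4, 9, 19 from Priya, Ivy, Frank, Grace.
Jack and Frank between them cover only {12, 18} — a naked pair. Remove those values from Ivy.
That leaves Ivy = 13.
No further eliminations apply; Nate can still be any of 4, 9, 19.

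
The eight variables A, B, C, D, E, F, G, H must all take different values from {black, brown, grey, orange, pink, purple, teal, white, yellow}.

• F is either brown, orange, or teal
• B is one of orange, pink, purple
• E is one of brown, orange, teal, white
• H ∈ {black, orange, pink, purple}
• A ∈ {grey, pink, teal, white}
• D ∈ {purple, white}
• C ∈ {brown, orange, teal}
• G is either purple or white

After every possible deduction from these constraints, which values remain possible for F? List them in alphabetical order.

brown, orange, teal

The 8 variables together cover exactly {black, brown, grey, orange, pink, purple, teal, white} — 8 values for 8 variables — and black appears only in H's list, so H = black.
Among the 7 still-open variables, grey fits only A (and all 7 values in {brown, grey, orange, pink, purple, teal, white} must be used), so A = grey.
The 6 still-open variables together cover exactly {brown, orange, pink, purple, teal, white} — 6 values for 6 variables — and pink appears only in B's list, so B = pink.
The 2 variables D and G are confined to {purple, white}, which locks those values in; drop them from E.
No further eliminations apply; F can still be any of brown, orange, teal.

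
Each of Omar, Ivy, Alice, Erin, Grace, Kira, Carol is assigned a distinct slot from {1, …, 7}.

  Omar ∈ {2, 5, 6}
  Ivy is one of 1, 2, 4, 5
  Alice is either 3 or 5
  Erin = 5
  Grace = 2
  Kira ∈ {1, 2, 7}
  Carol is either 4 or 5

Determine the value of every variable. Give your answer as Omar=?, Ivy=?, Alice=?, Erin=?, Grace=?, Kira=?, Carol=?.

Erin must be 5 (only option left). Strike 5 from Omar, Ivy, Alice, Carol.
Grace must be 2 (only option left). So Omar, Ivy, Kira can't be 2.
Carol's domain is down to {4}, so Carol = 4. Remove 4 from Ivy.
Omar's domain is down to {6}, so Omar = 6.
Ivy has just one choice, so Ivy = 1. Eliminate 1 elsewhere: Kira.
Alice must be 3 (only option left).
That leaves Kira = 7.

Omar=6, Ivy=1, Alice=3, Erin=5, Grace=2, Kira=7, Carol=4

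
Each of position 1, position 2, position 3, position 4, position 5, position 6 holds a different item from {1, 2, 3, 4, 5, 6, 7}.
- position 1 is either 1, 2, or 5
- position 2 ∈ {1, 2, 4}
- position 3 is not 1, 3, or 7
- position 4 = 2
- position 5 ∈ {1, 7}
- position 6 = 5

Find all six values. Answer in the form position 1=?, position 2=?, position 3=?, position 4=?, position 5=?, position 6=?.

position 4's domain is down to {2}, so position 4 = 2. Remove 2 from position 1, position 2, position 3.
That leaves position 6 = 5. So position 1, position 3 can't be 5.
position 1 has just one choice, so position 1 = 1. Remove 1 from position 2, position 5.
position 2 has just one choice, so position 2 = 4. Eliminate 4 elsewhere: position 3.
position 3's domain is down to {6}, so position 3 = 6.
That leaves position 5 = 7.

position 1=1, position 2=4, position 3=6, position 4=2, position 5=7, position 6=5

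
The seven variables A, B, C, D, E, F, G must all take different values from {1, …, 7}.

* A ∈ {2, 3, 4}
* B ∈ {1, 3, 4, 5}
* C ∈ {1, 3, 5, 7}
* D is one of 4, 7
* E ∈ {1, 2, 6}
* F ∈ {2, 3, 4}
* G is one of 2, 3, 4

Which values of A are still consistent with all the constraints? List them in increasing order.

2, 3, 4

The 7 variables together cover exactly {1, 2, 3, 4, 5, 6, 7} — 7 values for 7 variables — and 6 appears only in E's list, so E = 6.
A, F, G between them cover only {2, 3, 4} — a naked triple. Remove those values from B, C, D.
D's domain is down to {7}, so D = 7. Eliminate 7 elsewhere: C.
No further eliminations apply; A can still be any of 2, 3, 4.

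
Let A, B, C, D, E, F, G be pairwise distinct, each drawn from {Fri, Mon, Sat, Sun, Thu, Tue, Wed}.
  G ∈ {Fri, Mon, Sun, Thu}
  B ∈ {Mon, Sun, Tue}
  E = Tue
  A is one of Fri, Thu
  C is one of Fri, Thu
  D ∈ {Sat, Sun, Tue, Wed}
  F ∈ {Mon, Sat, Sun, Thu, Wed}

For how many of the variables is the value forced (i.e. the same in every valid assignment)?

1

E has just one choice, so E = Tue. So B, D can't be Tue.
The 2 variables A and C are confined to {Fri, Thu}, which locks those values in; drop them from F, G.
B and G share exactly the 2 values {Mon, Sun}; by pigeonhole those values go to them, so strike Mon, Sun from D, F.
Determined: E=Tue. The other variables each still have more than one consistent value. That makes 1.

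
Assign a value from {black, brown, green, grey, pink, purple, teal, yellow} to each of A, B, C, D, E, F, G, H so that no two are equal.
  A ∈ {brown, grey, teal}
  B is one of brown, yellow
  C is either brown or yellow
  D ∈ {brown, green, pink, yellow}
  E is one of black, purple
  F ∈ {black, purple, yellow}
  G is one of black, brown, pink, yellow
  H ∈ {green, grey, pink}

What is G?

The 8 variables together cover exactly {black, brown, green, grey, pink, purple, teal, yellow} — 8 values for 8 variables — and teal appears only in A's list, so A = teal.
Among the 7 still-open variables, grey fits only H (and all 7 values in {black, brown, green, grey, pink, purple, yellow} must be used), so H = grey.
The 6 still-open variables draw from only 6 values {black, brown, green, pink, purple, yellow}, so each is used; only D can be green, hence D = green.
The 5 still-open variables draw from only 5 values {black, brown, pink, purple, yellow}, so each is used; only G can be pink, hence G = pink.

pink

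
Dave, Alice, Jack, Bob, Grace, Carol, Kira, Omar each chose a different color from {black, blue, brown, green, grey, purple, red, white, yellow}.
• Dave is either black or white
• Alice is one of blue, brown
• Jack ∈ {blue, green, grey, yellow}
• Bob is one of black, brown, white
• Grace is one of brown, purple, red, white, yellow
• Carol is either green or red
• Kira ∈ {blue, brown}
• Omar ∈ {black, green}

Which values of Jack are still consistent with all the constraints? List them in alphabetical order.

grey, yellow

The 2 variables Alice and Kira are confined to {blue, brown}, which locks those values in; drop them from Jack, Bob, Grace.
Dave and Bob between them cover only {black, white} — a naked pair. Remove those values from Grace, Omar.
Omar has just one choice, so Omar = green. Eliminate green elsewhere: Jack, Carol.
Carol's domain is down to {red}, so Carol = red. Remove red from Grace.
No further eliminations apply; Jack can still be any of grey, yellow.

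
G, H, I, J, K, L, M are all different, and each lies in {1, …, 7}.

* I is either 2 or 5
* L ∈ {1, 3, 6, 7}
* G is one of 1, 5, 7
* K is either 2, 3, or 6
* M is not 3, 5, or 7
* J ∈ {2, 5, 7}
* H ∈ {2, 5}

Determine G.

1

The 7 variables draw from only 7 values {1, 2, 3, 4, 5, 6, 7}, so each is used; only M can be 4, hence M = 4.
H and I share exactly the 2 values {2, 5}; by pigeonhole those values go to them, so strike 2, 5 from G, J, K.
J has just one choice, so J = 7. So G, L can't be 7.
So G = 1.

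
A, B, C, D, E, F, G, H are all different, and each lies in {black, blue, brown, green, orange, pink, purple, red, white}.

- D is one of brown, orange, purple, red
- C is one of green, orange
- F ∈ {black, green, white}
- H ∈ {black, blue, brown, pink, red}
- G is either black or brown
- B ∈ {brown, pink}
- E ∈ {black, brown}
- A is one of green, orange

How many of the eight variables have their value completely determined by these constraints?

The 2 variables A and C are confined to {green, orange}, which locks those values in; drop them from D, F.
The 2 variables E and G are confined to {black, brown}, which locks those values in; drop them from B, D, F, H.
B has just one choice, so B = pink. So H can't be pink.
That leaves F = white.
Determined: B=pink, F=white. The other variables each still have more than one consistent value. That makes 2.

2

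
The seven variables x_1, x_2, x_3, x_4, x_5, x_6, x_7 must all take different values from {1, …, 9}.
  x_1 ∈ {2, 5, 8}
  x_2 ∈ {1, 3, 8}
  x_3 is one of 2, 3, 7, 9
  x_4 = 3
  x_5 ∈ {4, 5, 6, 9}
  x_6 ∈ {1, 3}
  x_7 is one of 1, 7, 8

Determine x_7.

7

x_4 must be 3 (only option left). Remove 3 from x_2, x_3, x_6.
x_6's domain is down to {1}, so x_6 = 1. So x_2, x_7 can't be 1.
x_2's domain is down to {8}, so x_2 = 8. Strike 8 from x_1, x_7.
So x_7 = 7.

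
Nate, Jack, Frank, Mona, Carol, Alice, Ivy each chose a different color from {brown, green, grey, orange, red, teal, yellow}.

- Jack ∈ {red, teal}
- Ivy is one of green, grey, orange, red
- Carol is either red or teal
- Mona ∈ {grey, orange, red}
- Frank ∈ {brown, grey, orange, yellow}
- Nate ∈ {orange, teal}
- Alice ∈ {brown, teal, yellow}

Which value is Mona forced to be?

The 7 variables together cover exactly {brown, green, grey, orange, red, teal, yellow} — 7 values for 7 variables — and green appears only in Ivy's list, so Ivy = green.
Jack and Carol between them cover only {red, teal} — a naked pair. Remove those values from Nate, Mona, Alice.
That leaves Nate = orange. Remove orange from Frank, Mona.
So Mona = grey.

grey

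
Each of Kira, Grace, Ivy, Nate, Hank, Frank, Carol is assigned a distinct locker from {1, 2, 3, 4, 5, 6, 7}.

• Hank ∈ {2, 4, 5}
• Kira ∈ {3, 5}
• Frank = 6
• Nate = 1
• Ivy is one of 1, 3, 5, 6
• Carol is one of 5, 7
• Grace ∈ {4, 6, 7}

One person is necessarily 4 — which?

Nate's domain is down to {1}, so Nate = 1. Eliminate 1 elsewhere: Ivy.
Frank has just one choice, so Frank = 6. So Grace, Ivy can't be 6.
The 5 still-open variables draw from only 5 values {2, 3, 4, 5, 7}, so each is used; only Hank can be 2, hence Hank = 2.
The 4 still-open variables together cover exactly {3, 4, 5, 7} — 4 values for 4 variables — and 4 appears only in Grace's list, so Grace = 4.

Grace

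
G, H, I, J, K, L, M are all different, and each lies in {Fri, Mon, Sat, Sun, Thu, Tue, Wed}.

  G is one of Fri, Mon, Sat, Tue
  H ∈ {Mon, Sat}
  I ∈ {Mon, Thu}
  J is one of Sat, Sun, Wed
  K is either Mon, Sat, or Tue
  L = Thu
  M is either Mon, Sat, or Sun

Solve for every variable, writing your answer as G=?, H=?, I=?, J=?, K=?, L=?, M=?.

L must be Thu (only option left). Remove Thu from I.
That leaves I = Mon. So G, H, K, M can't be Mon.
H's domain is down to {Sat}, so H = Sat. Strike Sat from G, J, K, M.
K must be Tue (only option left). Strike Tue from G.
M's domain is down to {Sun}, so M = Sun. Remove Sun from J.
G has just one choice, so G = Fri.
J has just one choice, so J = Wed.

G=Fri, H=Sat, I=Mon, J=Wed, K=Tue, L=Thu, M=Sun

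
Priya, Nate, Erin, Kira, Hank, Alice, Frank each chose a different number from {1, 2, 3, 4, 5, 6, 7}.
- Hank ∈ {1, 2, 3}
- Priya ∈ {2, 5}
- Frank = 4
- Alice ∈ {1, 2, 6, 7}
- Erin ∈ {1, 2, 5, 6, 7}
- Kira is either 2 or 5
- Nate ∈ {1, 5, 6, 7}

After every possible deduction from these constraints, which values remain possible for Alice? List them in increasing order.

1, 6, 7

Frank must be 4 (only option left).
The 6 still-open variables together cover exactly {1, 2, 3, 5, 6, 7} — 6 values for 6 variables — and 3 appears only in Hank's list, so Hank = 3.
Priya and Kira share exactly the 2 values {2, 5}; by pigeonhole those values go to them, so strike 2, 5 from Nate, Erin, Alice.
No further eliminations apply; Alice can still be any of 1, 6, 7.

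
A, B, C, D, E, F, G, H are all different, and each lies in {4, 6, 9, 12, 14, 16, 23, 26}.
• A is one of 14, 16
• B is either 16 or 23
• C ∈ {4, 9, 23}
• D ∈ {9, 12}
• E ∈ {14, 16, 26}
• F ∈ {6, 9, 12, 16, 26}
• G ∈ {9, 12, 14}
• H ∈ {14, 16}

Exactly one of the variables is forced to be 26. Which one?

The 8 variables together cover exactly {4, 6, 9, 12, 14, 16, 23, 26} — 8 values for 8 variables — and 4 appears only in C's list, so C = 4.
The 7 still-open variables together cover exactly {6, 9, 12, 14, 16, 23, 26} — 7 values for 7 variables — and 6 appears only in F's list, so F = 6.
The 6 still-open variables draw from only 6 values {9, 12, 14, 16, 23, 26}, so each is used; only B can be 23, hence B = 23.
The 5 still-open variables together cover exactly {9, 12, 14, 16, 26} — 5 values for 5 variables — and 26 appears only in E's list, so E = 26.

E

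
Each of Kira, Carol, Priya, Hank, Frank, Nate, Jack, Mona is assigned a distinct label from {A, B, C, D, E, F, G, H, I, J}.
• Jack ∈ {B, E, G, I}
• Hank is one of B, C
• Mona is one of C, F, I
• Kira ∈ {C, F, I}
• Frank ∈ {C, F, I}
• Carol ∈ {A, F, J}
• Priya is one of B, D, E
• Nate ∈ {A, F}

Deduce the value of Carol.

The 3 variables Kira, Frank, Mona are confined to {C, F, I}, which locks those values in; drop them from Carol, Hank, Nate, Jack.
Hank has just one choice, so Hank = B. Strike B from Priya, Jack.
That leaves Nate = A. Strike A from Carol.
So Carol = J.

J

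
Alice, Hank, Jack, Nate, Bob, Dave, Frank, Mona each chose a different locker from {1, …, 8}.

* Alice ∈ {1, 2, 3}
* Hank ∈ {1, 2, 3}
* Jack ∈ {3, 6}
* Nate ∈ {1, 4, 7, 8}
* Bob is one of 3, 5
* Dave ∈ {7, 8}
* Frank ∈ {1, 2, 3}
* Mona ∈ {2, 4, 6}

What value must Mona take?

4

The 8 variables together cover exactly {1, 2, 3, 4, 5, 6, 7, 8} — 8 values for 8 variables — and 5 appears only in Bob's list, so Bob = 5.
The 3 variables Alice, Hank, Frank are confined to {1, 2, 3}, which locks those values in; drop them from Jack, Nate, Mona.
Jack's domain is down to {6}, so Jack = 6. Strike 6 from Mona.
So Mona = 4.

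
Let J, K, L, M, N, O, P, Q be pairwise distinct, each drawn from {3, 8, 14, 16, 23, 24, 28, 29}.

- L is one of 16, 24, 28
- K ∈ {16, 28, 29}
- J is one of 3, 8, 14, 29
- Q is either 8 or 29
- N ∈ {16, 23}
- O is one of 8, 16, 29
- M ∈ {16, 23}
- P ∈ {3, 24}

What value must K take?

28

The 8 variables together cover exactly {3, 8, 14, 16, 23, 24, 28, 29} — 8 values for 8 variables — and 14 appears only in J's list, so J = 14.
Among the 7 still-open variables, 3 fits only P (and all 7 values in {3, 8, 16, 23, 24, 28, 29} must be used), so P = 3.
Among the 6 still-open variables, 24 fits only L (and all 6 values in {8, 16, 23, 24, 28, 29} must be used), so L = 24.
Among the 5 still-open variables, 28 fits only K (and all 5 values in {8, 16, 23, 28, 29} must be used), so K = 28.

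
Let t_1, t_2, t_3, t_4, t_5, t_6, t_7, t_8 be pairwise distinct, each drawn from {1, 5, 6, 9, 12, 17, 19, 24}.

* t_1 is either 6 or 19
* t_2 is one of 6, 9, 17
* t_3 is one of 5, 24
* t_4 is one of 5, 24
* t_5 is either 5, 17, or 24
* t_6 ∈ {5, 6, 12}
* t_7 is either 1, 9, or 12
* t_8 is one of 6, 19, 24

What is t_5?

17

The 8 variables draw from only 8 values {1, 5, 6, 9, 12, 17, 19, 24}, so each is used; only t_7 can be 1, hence t_7 = 1.
The 7 still-open variables draw from only 7 values {5, 6, 9, 12, 17, 19, 24}, so each is used; only t_2 can be 9, hence t_2 = 9.
The 6 still-open variables together cover exactly {5, 6, 12, 17, 19, 24} — 6 values for 6 variables — and 12 appears only in t_6's list, so t_6 = 12.
The 5 still-open variables together cover exactly {5, 6, 17, 19, 24} — 5 values for 5 variables — and 17 appears only in t_5's list, so t_5 = 17.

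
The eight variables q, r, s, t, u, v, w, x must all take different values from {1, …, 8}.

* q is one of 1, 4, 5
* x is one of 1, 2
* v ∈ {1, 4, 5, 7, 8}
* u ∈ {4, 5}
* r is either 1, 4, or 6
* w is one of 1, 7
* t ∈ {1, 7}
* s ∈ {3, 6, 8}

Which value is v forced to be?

The 8 variables together cover exactly {1, 2, 3, 4, 5, 6, 7, 8} — 8 values for 8 variables — and 2 appears only in x's list, so x = 2.
Among the 7 still-open variables, 3 fits only s (and all 7 values in {1, 3, 4, 5, 6, 7, 8} must be used), so s = 3.
The 6 still-open variables together cover exactly {1, 4, 5, 6, 7, 8} — 6 values for 6 variables — and 6 appears only in r's list, so r = 6.
The 5 still-open variables together cover exactly {1, 4, 5, 7, 8} — 5 values for 5 variables — and 8 appears only in v's list, so v = 8.

8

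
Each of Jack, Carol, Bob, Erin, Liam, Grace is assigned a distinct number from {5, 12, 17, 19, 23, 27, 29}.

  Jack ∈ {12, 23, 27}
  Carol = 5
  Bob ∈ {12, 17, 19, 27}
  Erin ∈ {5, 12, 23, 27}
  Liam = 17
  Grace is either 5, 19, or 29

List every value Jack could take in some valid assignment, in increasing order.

12, 23, 27

Carol has just one choice, so Carol = 5. So Erin, Grace can't be 5.
Liam's domain is down to {17}, so Liam = 17. So Bob can't be 17.
No further eliminations apply; Jack can still be any of 12, 23, 27.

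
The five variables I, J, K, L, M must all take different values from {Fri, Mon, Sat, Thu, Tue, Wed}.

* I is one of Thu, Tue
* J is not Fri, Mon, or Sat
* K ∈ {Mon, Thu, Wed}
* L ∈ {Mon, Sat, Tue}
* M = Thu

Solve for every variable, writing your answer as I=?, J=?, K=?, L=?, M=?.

I=Tue, J=Wed, K=Mon, L=Sat, M=Thu

M must be Thu (only option left). Strike Thu from I, J, K.
I must be Tue (only option left). Remove Tue from J, L.
J must be Wed (only option left). So K can't be Wed.
K has just one choice, so K = Mon. Strike Mon from L.
L must be Sat (only option left).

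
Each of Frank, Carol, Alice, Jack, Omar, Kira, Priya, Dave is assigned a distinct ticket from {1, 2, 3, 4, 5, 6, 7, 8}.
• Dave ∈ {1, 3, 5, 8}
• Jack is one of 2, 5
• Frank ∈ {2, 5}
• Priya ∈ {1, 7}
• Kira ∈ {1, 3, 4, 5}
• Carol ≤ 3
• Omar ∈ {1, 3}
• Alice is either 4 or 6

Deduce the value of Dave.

8

Among the 8 variables, 6 fits only Alice (and all 8 values in {1, 2, 3, 4, 5, 6, 7, 8} must be used), so Alice = 6.
Among the 7 still-open variables, 4 fits only Kira (and all 7 values in {1, 2, 3, 4, 5, 7, 8} must be used), so Kira = 4.
The 6 still-open variables draw from only 6 values {1, 2, 3, 5, 7, 8}, so each is used; only Priya can be 7, hence Priya = 7.
Among the 5 still-open variables, 8 fits only Dave (and all 5 values in {1, 2, 3, 5, 8} must be used), so Dave = 8.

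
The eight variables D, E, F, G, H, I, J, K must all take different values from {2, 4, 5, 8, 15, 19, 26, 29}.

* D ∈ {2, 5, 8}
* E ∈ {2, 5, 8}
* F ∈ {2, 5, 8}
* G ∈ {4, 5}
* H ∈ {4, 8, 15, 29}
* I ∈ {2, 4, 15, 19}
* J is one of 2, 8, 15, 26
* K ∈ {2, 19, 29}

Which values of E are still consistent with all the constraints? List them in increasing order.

2, 5, 8

The 8 variables draw from only 8 values {2, 4, 5, 8, 15, 19, 26, 29}, so each is used; only J can be 26, hence J = 26.
D, E, F between them cover only {2, 5, 8} — a naked triple. Remove those values from G, H, I, K.
G's domain is down to {4}, so G = 4. Remove 4 from H, I.
No further eliminations apply; E can still be any of 2, 5, 8.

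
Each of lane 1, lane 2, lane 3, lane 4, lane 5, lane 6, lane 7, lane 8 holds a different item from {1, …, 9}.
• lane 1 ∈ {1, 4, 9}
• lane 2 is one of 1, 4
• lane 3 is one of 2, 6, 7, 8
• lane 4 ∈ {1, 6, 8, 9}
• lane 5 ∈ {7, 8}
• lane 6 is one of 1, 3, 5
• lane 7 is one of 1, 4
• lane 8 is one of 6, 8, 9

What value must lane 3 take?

2

The 2 variables lane 2 and lane 7 are confined to {1, 4}, which locks those values in; drop them from lane 1, lane 4, lane 6.
lane 1 has just one choice, so lane 1 = 9. So lane 4, lane 8 can't be 9.
lane 4 and lane 8 between them cover only {6, 8} — a naked pair. Remove those values from lane 3, lane 5.
That leaves lane 5 = 7. So lane 3 can't be 7.
So lane 3 = 2.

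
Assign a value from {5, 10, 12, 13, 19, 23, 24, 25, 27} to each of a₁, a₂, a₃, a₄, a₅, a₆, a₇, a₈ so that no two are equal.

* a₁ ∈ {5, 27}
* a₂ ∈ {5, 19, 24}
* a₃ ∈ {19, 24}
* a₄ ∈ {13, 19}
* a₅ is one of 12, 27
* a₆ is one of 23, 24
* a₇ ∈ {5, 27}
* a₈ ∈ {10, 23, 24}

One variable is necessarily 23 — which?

a₆

The 8 variables together cover exactly {5, 10, 12, 13, 19, 23, 24, 27} — 8 values for 8 variables — and 10 appears only in a₈'s list, so a₈ = 10.
The 7 still-open variables together cover exactly {5, 12, 13, 19, 23, 24, 27} — 7 values for 7 variables — and 12 appears only in a₅'s list, so a₅ = 12.
The 6 still-open variables draw from only 6 values {5, 13, 19, 23, 24, 27}, so each is used; only a₄ can be 13, hence a₄ = 13.
The 5 still-open variables draw from only 5 values {5, 19, 23, 24, 27}, so each is used; only a₆ can be 23, hence a₆ = 23.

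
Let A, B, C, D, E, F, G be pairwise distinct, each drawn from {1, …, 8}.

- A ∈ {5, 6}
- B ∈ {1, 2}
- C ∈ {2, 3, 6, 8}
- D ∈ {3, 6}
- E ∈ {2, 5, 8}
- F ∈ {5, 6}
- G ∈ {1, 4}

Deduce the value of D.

The 7 variables draw from only 7 values {1, 2, 3, 4, 5, 6, 8}, so each is used; only G can be 4, hence G = 4.
The 6 still-open variables together cover exactly {1, 2, 3, 5, 6, 8} — 6 values for 6 variables — and 1 appears only in B's list, so B = 1.
A and F between them cover only {5, 6} — a naked pair. Remove those values from C, D, E.
So D = 3.

3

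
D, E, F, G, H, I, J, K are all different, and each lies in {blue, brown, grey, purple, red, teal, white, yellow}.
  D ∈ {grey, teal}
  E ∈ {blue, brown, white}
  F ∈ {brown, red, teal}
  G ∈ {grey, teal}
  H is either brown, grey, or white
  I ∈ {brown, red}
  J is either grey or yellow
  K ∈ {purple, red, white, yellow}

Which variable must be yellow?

The 8 variables together cover exactly {blue, brown, grey, purple, red, teal, white, yellow} — 8 values for 8 variables — and blue appears only in E's list, so E = blue.
The 7 still-open variables draw from only 7 values {brown, grey, purple, red, teal, white, yellow}, so each is used; only K can be purple, hence K = purple.
The 6 still-open variables draw from only 6 values {brown, grey, red, teal, white, yellow}, so each is used; only H can be white, hence H = white.
The 5 still-open variables together cover exactly {brown, grey, red, teal, yellow} — 5 values for 5 variables — and yellow appears only in J's list, so J = yellow.

J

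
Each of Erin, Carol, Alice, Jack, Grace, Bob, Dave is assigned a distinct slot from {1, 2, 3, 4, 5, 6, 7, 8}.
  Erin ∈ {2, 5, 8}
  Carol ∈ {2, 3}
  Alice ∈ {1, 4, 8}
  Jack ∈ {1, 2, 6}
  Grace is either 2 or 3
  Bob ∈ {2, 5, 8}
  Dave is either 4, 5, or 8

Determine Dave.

The 7 variables together cover exactly {1, 2, 3, 4, 5, 6, 8} — 7 values for 7 variables — and 6 appears only in Jack's list, so Jack = 6.
The 6 still-open variables together cover exactly {1, 2, 3, 4, 5, 8} — 6 values for 6 variables — and 1 appears only in Alice's list, so Alice = 1.
The 5 still-open variables draw from only 5 values {2, 3, 4, 5, 8}, so each is used; only Dave can be 4, hence Dave = 4.

4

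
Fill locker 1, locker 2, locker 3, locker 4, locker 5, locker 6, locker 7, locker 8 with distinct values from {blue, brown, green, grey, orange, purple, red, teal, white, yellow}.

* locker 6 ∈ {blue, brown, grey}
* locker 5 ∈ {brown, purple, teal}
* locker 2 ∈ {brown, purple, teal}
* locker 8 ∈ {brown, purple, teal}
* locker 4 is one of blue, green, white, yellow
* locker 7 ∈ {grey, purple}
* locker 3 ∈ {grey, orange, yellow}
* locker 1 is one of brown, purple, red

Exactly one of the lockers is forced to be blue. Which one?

locker 2, locker 5, locker 8 between them cover only {brown, purple, teal} — a naked triple. Remove those values from locker 1, locker 6, locker 7.
That leaves locker 1 = red.
That leaves locker 7 = grey. So locker 3, locker 6 can't be grey.
So blue goes to locker 6.

locker 6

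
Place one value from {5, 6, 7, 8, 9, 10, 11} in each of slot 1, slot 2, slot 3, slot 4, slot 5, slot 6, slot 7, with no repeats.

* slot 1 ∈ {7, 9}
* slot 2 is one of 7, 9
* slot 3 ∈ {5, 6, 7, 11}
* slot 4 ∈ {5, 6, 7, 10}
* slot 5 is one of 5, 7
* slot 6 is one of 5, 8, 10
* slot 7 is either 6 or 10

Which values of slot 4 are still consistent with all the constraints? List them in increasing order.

The 7 variables draw from only 7 values {5, 6, 7, 8, 9, 10, 11}, so each is used; only slot 6 can be 8, hence slot 6 = 8.
The 6 still-open variables draw from only 6 values {5, 6, 7, 9, 10, 11}, so each is used; only slot 3 can be 11, hence slot 3 = 11.
slot 1 and slot 2 between them cover only {7, 9} — a naked pair. Remove those values from slot 4, slot 5.
slot 5 has just one choice, so slot 5 = 5. So slot 4 can't be 5.
No further eliminations apply; slot 4 can still be any of 6, 10.

6, 10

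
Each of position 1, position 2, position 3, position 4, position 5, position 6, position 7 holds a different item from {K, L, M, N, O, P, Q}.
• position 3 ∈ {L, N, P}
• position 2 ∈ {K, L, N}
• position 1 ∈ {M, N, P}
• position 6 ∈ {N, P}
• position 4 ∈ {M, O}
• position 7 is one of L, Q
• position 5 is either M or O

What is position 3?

L

Among the 7 variables, K fits only position 2 (and all 7 values in {K, L, M, N, O, P, Q} must be used), so position 2 = K.
The 6 still-open variables draw from only 6 values {L, M, N, O, P, Q}, so each is used; only position 7 can be Q, hence position 7 = Q.
The 5 still-open variables together cover exactly {L, M, N, O, P} — 5 values for 5 variables — and L appears only in position 3's list, so position 3 = L.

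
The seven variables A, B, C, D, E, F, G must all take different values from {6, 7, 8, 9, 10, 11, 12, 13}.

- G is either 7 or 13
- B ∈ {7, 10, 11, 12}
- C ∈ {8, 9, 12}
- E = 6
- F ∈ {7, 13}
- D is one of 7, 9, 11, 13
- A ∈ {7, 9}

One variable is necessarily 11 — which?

E has just one choice, so E = 6.
F and G share exactly the 2 values {7, 13}; by pigeonhole those values go to them, so strike 7, 13 from A, B, D.
A has just one choice, so A = 9. Eliminate 9 elsewhere: C, D.
So 11 goes to D.

D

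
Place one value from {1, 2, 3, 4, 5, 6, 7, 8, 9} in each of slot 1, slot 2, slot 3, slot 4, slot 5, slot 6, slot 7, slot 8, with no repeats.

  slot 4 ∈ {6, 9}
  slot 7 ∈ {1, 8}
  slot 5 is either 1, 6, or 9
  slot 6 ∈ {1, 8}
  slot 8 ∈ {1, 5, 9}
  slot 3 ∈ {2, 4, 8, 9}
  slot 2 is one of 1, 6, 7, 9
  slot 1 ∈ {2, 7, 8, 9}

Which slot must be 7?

slot 2

Among the 8 variables, 4 fits only slot 3 (and all 8 values in {1, 2, 4, 5, 6, 7, 8, 9} must be used), so slot 3 = 4.
Among the 7 still-open variables, 2 fits only slot 1 (and all 7 values in {1, 2, 5, 6, 7, 8, 9} must be used), so slot 1 = 2.
The 6 still-open variables together cover exactly {1, 5, 6, 7, 8, 9} — 6 values for 6 variables — and 5 appears only in slot 8's list, so slot 8 = 5.
Among the 5 still-open variables, 7 fits only slot 2 (and all 5 values in {1, 6, 7, 8, 9} must be used), so slot 2 = 7.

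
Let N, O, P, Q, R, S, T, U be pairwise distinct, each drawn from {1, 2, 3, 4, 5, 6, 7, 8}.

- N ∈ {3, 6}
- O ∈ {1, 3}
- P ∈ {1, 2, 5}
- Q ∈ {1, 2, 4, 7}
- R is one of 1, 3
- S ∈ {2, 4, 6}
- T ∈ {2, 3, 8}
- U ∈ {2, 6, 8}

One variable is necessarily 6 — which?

N

The 8 variables draw from only 8 values {1, 2, 3, 4, 5, 6, 7, 8}, so each is used; only P can be 5, hence P = 5.
The 7 still-open variables together cover exactly {1, 2, 3, 4, 6, 7, 8} — 7 values for 7 variables — and 7 appears only in Q's list, so Q = 7.
The 6 still-open variables draw from only 6 values {1, 2, 3, 4, 6, 8}, so each is used; only S can be 4, hence S = 4.
O and R between them cover only {1, 3} — a naked pair. Remove those values from N, T.
So 6 goes to N.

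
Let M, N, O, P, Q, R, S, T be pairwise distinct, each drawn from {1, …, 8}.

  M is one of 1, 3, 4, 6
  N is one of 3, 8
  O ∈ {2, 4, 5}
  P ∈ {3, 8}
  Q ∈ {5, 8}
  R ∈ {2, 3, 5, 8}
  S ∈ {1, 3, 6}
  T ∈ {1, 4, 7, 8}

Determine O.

4

The 8 variables draw from only 8 values {1, 2, 3, 4, 5, 6, 7, 8}, so each is used; only T can be 7, hence T = 7.
N and P between them cover only {3, 8} — a naked pair. Remove those values from M, Q, R, S.
That leaves Q = 5. Eliminate 5 elsewhere: O, R.
R must be 2 (only option left). Remove 2 from O.
So O = 4.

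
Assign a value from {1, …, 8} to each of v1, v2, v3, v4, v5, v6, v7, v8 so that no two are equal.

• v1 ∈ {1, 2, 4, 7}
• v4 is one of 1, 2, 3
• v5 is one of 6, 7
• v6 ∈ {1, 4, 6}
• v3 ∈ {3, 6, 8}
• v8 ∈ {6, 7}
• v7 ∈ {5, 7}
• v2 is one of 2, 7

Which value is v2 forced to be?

2

The 8 variables together cover exactly {1, 2, 3, 4, 5, 6, 7, 8} — 8 values for 8 variables — and 5 appears only in v7's list, so v7 = 5.
The 7 still-open variables together cover exactly {1, 2, 3, 4, 6, 7, 8} — 7 values for 7 variables — and 8 appears only in v3's list, so v3 = 8.
The 6 still-open variables together cover exactly {1, 2, 3, 4, 6, 7} — 6 values for 6 variables — and 3 appears only in v4's list, so v4 = 3.
v5 and v8 share exactly the 2 values {6, 7}; by pigeonhole those values go to them, so strike 6, 7 from v1, v2, v6.
So v2 = 2.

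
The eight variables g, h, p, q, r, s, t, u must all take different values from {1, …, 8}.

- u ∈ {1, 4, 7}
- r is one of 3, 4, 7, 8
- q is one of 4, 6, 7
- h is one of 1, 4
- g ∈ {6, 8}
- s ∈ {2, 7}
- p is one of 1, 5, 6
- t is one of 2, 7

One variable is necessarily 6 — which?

q

Among the 8 variables, 3 fits only r (and all 8 values in {1, 2, 3, 4, 5, 6, 7, 8} must be used), so r = 3.
Among the 7 still-open variables, 5 fits only p (and all 7 values in {1, 2, 4, 5, 6, 7, 8} must be used), so p = 5.
Among the 6 still-open variables, 8 fits only g (and all 6 values in {1, 2, 4, 6, 7, 8} must be used), so g = 8.
Among the 5 still-open variables, 6 fits only q (and all 5 values in {1, 2, 4, 6, 7} must be used), so q = 6.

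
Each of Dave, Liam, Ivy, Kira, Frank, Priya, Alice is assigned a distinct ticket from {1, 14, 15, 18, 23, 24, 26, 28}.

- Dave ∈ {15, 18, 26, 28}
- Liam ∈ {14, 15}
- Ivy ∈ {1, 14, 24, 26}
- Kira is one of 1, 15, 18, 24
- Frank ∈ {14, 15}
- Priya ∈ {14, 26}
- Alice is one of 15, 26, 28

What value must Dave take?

18

The 2 variables Liam and Frank are confined to {14, 15}, which locks those values in; drop them from Dave, Ivy, Kira, Priya, Alice.
Priya's domain is down to {26}, so Priya = 26. Eliminate 26 elsewhere: Dave, Ivy, Alice.
That leaves Alice = 28. Strike 28 from Dave.
So Dave = 18.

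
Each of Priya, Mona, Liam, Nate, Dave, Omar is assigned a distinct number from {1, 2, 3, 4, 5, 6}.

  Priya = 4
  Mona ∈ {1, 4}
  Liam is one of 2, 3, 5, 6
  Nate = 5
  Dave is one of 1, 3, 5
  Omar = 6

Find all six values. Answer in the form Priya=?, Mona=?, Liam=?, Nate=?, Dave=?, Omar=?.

Priya=4, Mona=1, Liam=2, Nate=5, Dave=3, Omar=6

Priya has just one choice, so Priya = 4. So Mona can't be 4.
Mona must be 1 (only option left). Eliminate 1 elsewhere: Dave.
Nate's domain is down to {5}, so Nate = 5. Strike 5 from Liam, Dave.
Dave has just one choice, so Dave = 3. So Liam can't be 3.
That leaves Omar = 6. Remove 6 from Liam.
That leaves Liam = 2.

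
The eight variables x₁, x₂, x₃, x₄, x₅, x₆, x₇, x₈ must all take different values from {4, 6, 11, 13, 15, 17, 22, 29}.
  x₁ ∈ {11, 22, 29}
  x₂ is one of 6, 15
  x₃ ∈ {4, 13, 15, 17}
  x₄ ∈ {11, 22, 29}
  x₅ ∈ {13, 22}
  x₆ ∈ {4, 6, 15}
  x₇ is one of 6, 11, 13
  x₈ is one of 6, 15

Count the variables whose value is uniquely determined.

2

The 8 variables together cover exactly {4, 6, 11, 13, 15, 17, 22, 29} — 8 values for 8 variables — and 17 appears only in x₃'s list, so x₃ = 17.
The 7 still-open variables draw from only 7 values {4, 6, 11, 13, 15, 22, 29}, so each is used; only x₆ can be 4, hence x₆ = 4.
x₂ and x₈ between them cover only {6, 15} — a naked pair. Remove those values from x₇.
Determined: x₃=17, x₆=4. The other variables each still have more than one consistent value. That makes 2.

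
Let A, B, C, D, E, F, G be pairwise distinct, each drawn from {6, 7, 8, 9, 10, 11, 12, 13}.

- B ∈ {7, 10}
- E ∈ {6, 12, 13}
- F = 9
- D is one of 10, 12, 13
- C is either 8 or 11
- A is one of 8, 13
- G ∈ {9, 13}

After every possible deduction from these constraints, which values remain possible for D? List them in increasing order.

10, 12

F must be 9 (only option left). Remove 9 from G.
G has just one choice, so G = 13. Eliminate 13 elsewhere: A, D, E.
A's domain is down to {8}, so A = 8. Eliminate 8 elsewhere: C.
C's domain is down to {11}, so C = 11.
No further eliminations apply; D can still be any of 10, 12.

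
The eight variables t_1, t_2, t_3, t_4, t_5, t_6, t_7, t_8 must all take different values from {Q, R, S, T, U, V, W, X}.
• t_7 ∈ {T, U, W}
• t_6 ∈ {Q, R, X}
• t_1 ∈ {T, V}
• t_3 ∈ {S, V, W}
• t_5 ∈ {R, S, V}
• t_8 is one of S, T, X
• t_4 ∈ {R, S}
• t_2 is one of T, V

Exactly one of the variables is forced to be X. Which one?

t_8

The 8 variables together cover exactly {Q, R, S, T, U, V, W, X} — 8 values for 8 variables — and Q appears only in t_6's list, so t_6 = Q.
The 7 still-open variables draw from only 7 values {R, S, T, U, V, W, X}, so each is used; only t_7 can be U, hence t_7 = U.
The 6 still-open variables together cover exactly {R, S, T, V, W, X} — 6 values for 6 variables — and W appears only in t_3's list, so t_3 = W.
Among the 5 still-open variables, X fits only t_8 (and all 5 values in {R, S, T, V, X} must be used), so t_8 = X.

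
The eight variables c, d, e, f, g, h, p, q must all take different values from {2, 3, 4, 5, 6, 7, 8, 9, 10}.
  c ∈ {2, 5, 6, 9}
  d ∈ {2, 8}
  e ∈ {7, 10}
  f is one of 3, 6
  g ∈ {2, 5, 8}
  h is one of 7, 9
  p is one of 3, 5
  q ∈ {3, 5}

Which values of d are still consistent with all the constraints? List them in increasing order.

The 8 variables together cover exactly {2, 3, 5, 6, 7, 8, 9, 10} — 8 values for 8 variables — and 10 appears only in e's list, so e = 10.
Among the 7 still-open variables, 7 fits only h (and all 7 values in {2, 3, 5, 6, 7, 8, 9} must be used), so h = 7.
Among the 6 still-open variables, 9 fits only c (and all 6 values in {2, 3, 5, 6, 8, 9} must be used), so c = 9.
The 5 still-open variables together cover exactly {2, 3, 5, 6, 8} — 5 values for 5 variables — and 6 appears only in f's list, so f = 6.
The 2 variables p and q are confined to {3, 5}, which locks those values in; drop them from g.
No further eliminations apply; d can still be any of 2, 8.

2, 8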